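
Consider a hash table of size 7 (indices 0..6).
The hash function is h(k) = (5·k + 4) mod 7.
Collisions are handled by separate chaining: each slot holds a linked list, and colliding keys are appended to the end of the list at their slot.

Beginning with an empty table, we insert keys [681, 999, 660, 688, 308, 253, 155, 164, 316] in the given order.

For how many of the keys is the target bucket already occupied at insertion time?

4

Insert 681: h=0, bucket 0 empty -> new chain.
Insert 999: h=1, bucket 1 empty -> new chain.
Insert 660: h=0, bucket 0 nonempty -> append to chain.
Insert 688: h=0, bucket 0 nonempty -> append to chain.
Insert 308: h=4, bucket 4 empty -> new chain.
Insert 253: h=2, bucket 2 empty -> new chain.
Insert 155: h=2, bucket 2 nonempty -> append to chain.
Insert 164: h=5, bucket 5 empty -> new chain.
Insert 316: h=2, bucket 2 nonempty -> append to chain.
Final buckets:
0: 681 -> 660 -> 688
1: 999
2: 253 -> 155 -> 316
3: .
4: 308
5: 164
6: .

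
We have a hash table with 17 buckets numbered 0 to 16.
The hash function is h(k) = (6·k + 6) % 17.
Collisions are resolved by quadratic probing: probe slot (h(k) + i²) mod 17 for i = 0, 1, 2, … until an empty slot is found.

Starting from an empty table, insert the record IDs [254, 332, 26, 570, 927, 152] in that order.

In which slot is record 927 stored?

1

Insert 254: h=0, slot 0 empty → index 0.
Insert 332: h=9, slot 9 empty → index 9.
Insert 26: h=9, slot 9 occupied → index 10.
Insert 570: h=9, slots 9,10 occupied → index 13.
Insert 927: h=9, slots 9,10,13 occupied → index 1.
Insert 152: h=0, slots 0,1 occupied → index 4.
Table: [254, 927, _, _, 152, _, _, _, _, 332, 26, _, _, 570, _, _, _]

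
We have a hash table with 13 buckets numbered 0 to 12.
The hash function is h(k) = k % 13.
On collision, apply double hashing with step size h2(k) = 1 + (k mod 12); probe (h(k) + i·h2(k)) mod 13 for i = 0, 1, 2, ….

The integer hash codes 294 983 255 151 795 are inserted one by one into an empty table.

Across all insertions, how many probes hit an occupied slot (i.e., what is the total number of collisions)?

3

Insert 294: h=8, slot 8 empty -> index 8.
Insert 983: h=8, h2=12, slot 8 occupied -> index 7.
Insert 255: h=8, h2=4, slot 8 occupied -> index 12.
Insert 151: h=8, h2=8, slot 8 occupied -> index 3.
Insert 795: h=2, slot 2 empty -> index 2.
Table: [-, -, 795, 151, -, -, -, 983, 294, -, -, -, 255]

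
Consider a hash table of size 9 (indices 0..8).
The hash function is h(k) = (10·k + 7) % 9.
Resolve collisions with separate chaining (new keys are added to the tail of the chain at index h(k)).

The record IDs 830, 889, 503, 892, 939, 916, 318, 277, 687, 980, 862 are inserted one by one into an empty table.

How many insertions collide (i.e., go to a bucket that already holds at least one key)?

Insert 830: h=0, bucket 0 empty → new chain.
Insert 889: h=5, bucket 5 empty → new chain.
Insert 503: h=6, bucket 6 empty → new chain.
Insert 892: h=8, bucket 8 empty → new chain.
Insert 939: h=1, bucket 1 empty → new chain.
Insert 916: h=5, bucket 5 nonempty → append to chain.
Insert 318: h=1, bucket 1 nonempty → append to chain.
Insert 277: h=5, bucket 5 nonempty → append to chain.
Insert 687: h=1, bucket 1 nonempty → append to chain.
Insert 980: h=6, bucket 6 nonempty → append to chain.
Insert 862: h=5, bucket 5 nonempty → append to chain.
Final buckets:
0: 830
1: 939 -> 318 -> 687
2: ∅
3: ∅
4: ∅
5: 889 -> 916 -> 277 -> 862
6: 503 -> 980
7: ∅
8: 892

6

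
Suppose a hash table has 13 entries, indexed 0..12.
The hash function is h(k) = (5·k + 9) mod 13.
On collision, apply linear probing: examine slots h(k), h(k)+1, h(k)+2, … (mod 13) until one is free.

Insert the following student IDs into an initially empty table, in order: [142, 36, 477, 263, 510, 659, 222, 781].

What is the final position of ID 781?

5

Insert 142: h=4, slot 4 empty -> index 4.
Insert 36: h=7, slot 7 empty -> index 7.
Insert 477: h=2, slot 2 empty -> index 2.
Insert 263: h=11, slot 11 empty -> index 11.
Insert 510: h=11, slot 11 occupied -> index 12.
Insert 659: h=2, slot 2 occupied -> index 3.
Insert 222: h=1, slot 1 empty -> index 1.
Insert 781: h=1, slots 1,2,3,4 occupied -> index 5.
Table: [-, 222, 477, 659, 142, 781, -, 36, -, -, -, 263, 510]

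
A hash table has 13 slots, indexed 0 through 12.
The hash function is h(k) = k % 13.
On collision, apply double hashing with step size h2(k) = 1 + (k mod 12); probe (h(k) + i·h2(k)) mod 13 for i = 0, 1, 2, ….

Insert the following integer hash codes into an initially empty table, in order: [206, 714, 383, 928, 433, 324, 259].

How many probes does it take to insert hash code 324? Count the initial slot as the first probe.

2

206: h=11 -> slot 11
714: h=12 -> slot 12
383: h=6 -> slot 6
928: h=5 -> slot 5
433: h=4 -> slot 4
324: h=12, h2=1, probe 12,0 -> slot 0
259: h=12, h2=8, probe 12,7 -> slot 7
Table: [324, _, _, _, 433, 928, 383, 259, _, _, _, 206, 714]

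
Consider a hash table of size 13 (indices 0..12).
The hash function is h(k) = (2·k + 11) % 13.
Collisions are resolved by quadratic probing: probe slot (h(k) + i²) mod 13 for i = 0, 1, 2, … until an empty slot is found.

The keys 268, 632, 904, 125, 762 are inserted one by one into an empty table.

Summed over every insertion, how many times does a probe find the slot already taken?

6

268 hashes to 1; slot 1 is free => place at 1.
632 hashes to 1; 1 taken => place at 2.
904 hashes to 12; slot 12 is free => place at 12.
125 hashes to 1; 1,2 taken => place at 5.
762 hashes to 1; 1,2,5 taken => place at 10.
Table: [—, 268, 632, —, —, 125, —, —, —, —, 762, —, 904]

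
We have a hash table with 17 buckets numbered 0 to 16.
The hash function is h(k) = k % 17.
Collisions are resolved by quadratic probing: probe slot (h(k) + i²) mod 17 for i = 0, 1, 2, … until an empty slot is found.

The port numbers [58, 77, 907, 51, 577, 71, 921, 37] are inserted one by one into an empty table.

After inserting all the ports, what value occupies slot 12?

37

58: h=7 -> slot 7
77: h=9 -> slot 9
907: h=6 -> slot 6
51: h=0 -> slot 0
577: h=16 -> slot 16
71: h=3 -> slot 3
921: h=3, probe 3,4 -> slot 4
37: h=3, probe 3,4,7,12 -> slot 12
Table: [51, ∅, ∅, 71, 921, ∅, 907, 58, ∅, 77, ∅, ∅, 37, ∅, ∅, ∅, 577]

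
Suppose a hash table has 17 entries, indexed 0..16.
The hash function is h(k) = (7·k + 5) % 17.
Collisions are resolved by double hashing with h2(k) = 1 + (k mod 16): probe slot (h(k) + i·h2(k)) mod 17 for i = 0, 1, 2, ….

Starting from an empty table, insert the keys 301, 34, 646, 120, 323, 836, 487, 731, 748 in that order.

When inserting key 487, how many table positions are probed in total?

301: h=4 -> slot 4
34: h=5 -> slot 5
646: h=5, h2=7, probe 5,12 -> slot 12
120: h=12, h2=9, probe 12,4,13 -> slot 13
323: h=5, h2=4, probe 5,9 -> slot 9
836: h=9, h2=5, probe 9,14 -> slot 14
487: h=14, h2=8, probe 14,5,13,4,12,3 -> slot 3
731: h=5, h2=12, probe 5,0 -> slot 0
748: h=5, h2=13, probe 5,1 -> slot 1
Table: [731, 748, _, 487, 301, 34, _, _, _, 323, _, _, 646, 120, 836, _, _]

6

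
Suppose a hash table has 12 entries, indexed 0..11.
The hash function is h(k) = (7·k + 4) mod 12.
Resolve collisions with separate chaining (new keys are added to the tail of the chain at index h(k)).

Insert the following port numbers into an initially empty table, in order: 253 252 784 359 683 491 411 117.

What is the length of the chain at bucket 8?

Insert 253: h=11, bucket 11 empty → new chain.
Insert 252: h=4, bucket 4 empty → new chain.
Insert 784: h=8, bucket 8 empty → new chain.
Insert 359: h=9, bucket 9 empty → new chain.
Insert 683: h=9, bucket 9 nonempty → append to chain.
Insert 491: h=9, bucket 9 nonempty → append to chain.
Insert 411: h=1, bucket 1 empty → new chain.
Insert 117: h=7, bucket 7 empty → new chain.
Final buckets:
0: _
1: 411
2: _
3: _
4: 252
5: _
6: _
7: 117
8: 784
9: 359 -> 683 -> 491
10: _
11: 253

1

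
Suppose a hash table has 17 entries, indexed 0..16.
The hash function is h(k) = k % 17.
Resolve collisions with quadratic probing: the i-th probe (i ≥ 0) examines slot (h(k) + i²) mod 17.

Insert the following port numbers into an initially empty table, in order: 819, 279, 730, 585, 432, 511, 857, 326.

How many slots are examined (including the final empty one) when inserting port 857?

819: h=3 -> slot 3
279: h=7 -> slot 7
730: h=16 -> slot 16
585: h=7, probe 7,8 -> slot 8
432: h=7, probe 7,8,11 -> slot 11
511: h=1 -> slot 1
857: h=7, probe 7,8,11,16,6 -> slot 6
326: h=3, probe 3,4 -> slot 4
Table: [., 511, ., 819, 326, ., 857, 279, 585, ., ., 432, ., ., ., ., 730]

5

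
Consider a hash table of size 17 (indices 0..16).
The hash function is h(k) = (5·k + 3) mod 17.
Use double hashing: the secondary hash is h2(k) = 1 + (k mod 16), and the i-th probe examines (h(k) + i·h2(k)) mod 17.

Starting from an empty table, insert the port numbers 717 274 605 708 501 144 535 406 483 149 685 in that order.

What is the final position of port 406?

717 hashes to 1; slot 1 is free => place at 1.
274 hashes to 13; slot 13 is free => place at 13.
605 hashes to 2; slot 2 is free => place at 2.
708 hashes to 7; slot 7 is free => place at 7.
501 hashes to 9; slot 9 is free => place at 9.
144 hashes to 9, h2=1; 9 taken => place at 10.
535 hashes to 9, h2=8; 9 taken => place at 0.
406 hashes to 10, h2=7; 10,0,7 taken => place at 14.
483 hashes to 4; slot 4 is free => place at 4.
149 hashes to 0, h2=6; 0 taken => place at 6.
685 hashes to 11; slot 11 is free => place at 11.
Table: [535, 717, 605, —, 483, —, 149, 708, —, 501, 144, 685, —, 274, 406, —, —]

14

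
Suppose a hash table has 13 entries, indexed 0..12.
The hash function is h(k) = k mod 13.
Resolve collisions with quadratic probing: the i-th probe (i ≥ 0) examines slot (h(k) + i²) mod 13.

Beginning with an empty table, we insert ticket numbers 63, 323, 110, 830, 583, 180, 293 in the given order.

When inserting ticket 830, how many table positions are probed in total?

Insert 63: h=11, slot 11 empty -> index 11.
Insert 323: h=11, slot 11 occupied -> index 12.
Insert 110: h=6, slot 6 empty -> index 6.
Insert 830: h=11, slots 11,12 occupied -> index 2.
Insert 583: h=11, slots 11,12,2 occupied -> index 7.
Insert 180: h=11, slots 11,12,2,7 occupied -> index 1.
Insert 293: h=7, slot 7 occupied -> index 8.
Table: [-, 180, 830, -, -, -, 110, 583, 293, -, -, 63, 323]

3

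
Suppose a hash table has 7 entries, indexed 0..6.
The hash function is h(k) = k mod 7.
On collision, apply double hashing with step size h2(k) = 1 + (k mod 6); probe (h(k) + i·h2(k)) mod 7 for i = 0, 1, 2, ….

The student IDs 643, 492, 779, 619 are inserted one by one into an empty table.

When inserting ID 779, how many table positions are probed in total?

Insert 643: h=6, slot 6 empty → index 6.
Insert 492: h=2, slot 2 empty → index 2.
Insert 779: h=2, h2=6, slot 2 occupied → index 1.
Insert 619: h=3, slot 3 empty → index 3.
Table: [-, 779, 492, 619, -, -, 643]

2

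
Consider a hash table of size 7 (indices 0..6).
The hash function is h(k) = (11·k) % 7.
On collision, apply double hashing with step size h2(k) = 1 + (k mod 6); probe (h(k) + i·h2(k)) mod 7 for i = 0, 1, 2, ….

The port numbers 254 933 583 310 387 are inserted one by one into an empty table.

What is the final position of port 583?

3

254 hashes to 1; slot 1 is free → place at 1.
933 hashes to 1, h2=4; 1 taken → place at 5.
583 hashes to 1, h2=2; 1 taken → place at 3.
310 hashes to 1, h2=5; 1 taken → place at 6.
387 hashes to 1, h2=4; 1,5 taken → place at 2.
Table: [∅, 254, 387, 583, ∅, 933, 310]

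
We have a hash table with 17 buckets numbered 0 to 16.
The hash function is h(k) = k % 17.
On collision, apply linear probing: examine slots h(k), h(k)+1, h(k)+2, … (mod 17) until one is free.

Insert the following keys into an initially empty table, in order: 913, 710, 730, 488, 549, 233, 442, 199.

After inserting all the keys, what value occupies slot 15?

Insert 913: h=12, slot 12 empty -> index 12.
Insert 710: h=13, slot 13 empty -> index 13.
Insert 730: h=16, slot 16 empty -> index 16.
Insert 488: h=12, slots 12,13 occupied -> index 14.
Insert 549: h=5, slot 5 empty -> index 5.
Insert 233: h=12, slots 12,13,14 occupied -> index 15.
Insert 442: h=0, slot 0 empty -> index 0.
Insert 199: h=12, slots 12,13,14,15,16,0 occupied -> index 1.
Table: [442, 199, _, _, _, 549, _, _, _, _, _, _, 913, 710, 488, 233, 730]

233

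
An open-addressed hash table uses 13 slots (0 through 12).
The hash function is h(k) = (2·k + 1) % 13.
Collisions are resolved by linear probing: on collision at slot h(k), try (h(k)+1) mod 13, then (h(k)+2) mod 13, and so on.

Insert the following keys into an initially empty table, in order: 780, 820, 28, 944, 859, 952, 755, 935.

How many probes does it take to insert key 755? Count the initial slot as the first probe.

Insert 780: h=1, slot 1 empty -> index 1.
Insert 820: h=3, slot 3 empty -> index 3.
Insert 28: h=5, slot 5 empty -> index 5.
Insert 944: h=4, slot 4 empty -> index 4.
Insert 859: h=3, slots 3,4,5 occupied -> index 6.
Insert 952: h=7, slot 7 empty -> index 7.
Insert 755: h=3, slots 3,4,5,6,7 occupied -> index 8.
Insert 935: h=12, slot 12 empty -> index 12.
Table: [_, 780, _, 820, 944, 28, 859, 952, 755, _, _, _, 935]

6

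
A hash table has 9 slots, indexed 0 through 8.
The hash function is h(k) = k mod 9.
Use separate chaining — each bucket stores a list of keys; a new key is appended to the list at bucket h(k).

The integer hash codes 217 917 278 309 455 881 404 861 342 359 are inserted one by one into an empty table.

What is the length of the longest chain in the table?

217 -> bucket 1
917 -> bucket 8
278 -> bucket 8 (collision)
309 -> bucket 3
455 -> bucket 5
881 -> bucket 8 (collision)
404 -> bucket 8 (collision)
861 -> bucket 6
342 -> bucket 0
359 -> bucket 8 (collision)
Final buckets:
0: 342
1: 217
2: .
3: 309
4: .
5: 455
6: 861
7: .
8: 917 -> 278 -> 881 -> 404 -> 359

5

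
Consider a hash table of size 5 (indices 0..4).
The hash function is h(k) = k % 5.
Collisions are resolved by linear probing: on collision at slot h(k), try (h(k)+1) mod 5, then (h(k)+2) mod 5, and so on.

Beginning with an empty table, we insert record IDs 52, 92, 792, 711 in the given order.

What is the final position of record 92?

Insert 52: h=2, slot 2 empty => index 2.
Insert 92: h=2, slot 2 occupied => index 3.
Insert 792: h=2, slots 2,3 occupied => index 4.
Insert 711: h=1, slot 1 empty => index 1.
Table: [∅, 711, 52, 92, 792]

3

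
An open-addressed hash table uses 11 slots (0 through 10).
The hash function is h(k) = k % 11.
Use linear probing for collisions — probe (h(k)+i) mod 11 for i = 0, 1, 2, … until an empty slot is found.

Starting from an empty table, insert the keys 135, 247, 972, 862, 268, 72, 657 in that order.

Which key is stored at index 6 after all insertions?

Insert 135: h=3, slot 3 empty → index 3.
Insert 247: h=5, slot 5 empty → index 5.
Insert 972: h=4, slot 4 empty → index 4.
Insert 862: h=4, slots 4,5 occupied → index 6.
Insert 268: h=4, slots 4,5,6 occupied → index 7.
Insert 72: h=6, slots 6,7 occupied → index 8.
Insert 657: h=8, slot 8 occupied → index 9.
Table: [—, —, —, 135, 972, 247, 862, 268, 72, 657, —]

862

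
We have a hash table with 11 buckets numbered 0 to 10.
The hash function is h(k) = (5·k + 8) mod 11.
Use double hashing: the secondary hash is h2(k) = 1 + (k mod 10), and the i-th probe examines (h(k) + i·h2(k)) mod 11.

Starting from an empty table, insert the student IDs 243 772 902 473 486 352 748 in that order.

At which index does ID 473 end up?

243: h=2 → slot 2
772: h=7 → slot 7
902: h=8 → slot 8
473: h=8, h2=4, probe 8,1 → slot 1
486: h=7, h2=7, probe 7,3 → slot 3
352: h=8, h2=3, probe 8,0 → slot 0
748: h=8, h2=9, probe 8,6 → slot 6
Table: [352, 473, 243, 486, -, -, 748, 772, 902, -, -]

1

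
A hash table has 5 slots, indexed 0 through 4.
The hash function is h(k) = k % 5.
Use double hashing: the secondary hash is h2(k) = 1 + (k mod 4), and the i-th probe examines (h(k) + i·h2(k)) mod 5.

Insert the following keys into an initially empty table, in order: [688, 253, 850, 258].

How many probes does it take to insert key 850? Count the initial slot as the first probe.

688: h=3 => slot 3
253: h=3, h2=2, probe 3,0 => slot 0
850: h=0, h2=3, probe 0,3,1 => slot 1
258: h=3, h2=3, probe 3,1,4 => slot 4
Table: [253, 850, _, 688, 258]

3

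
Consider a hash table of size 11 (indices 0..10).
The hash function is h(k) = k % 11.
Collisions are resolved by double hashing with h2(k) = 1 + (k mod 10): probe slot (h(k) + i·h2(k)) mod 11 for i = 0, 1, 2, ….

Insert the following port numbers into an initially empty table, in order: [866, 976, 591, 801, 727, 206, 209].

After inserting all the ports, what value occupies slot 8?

866

Insert 866: h=8, slot 8 empty -> index 8.
Insert 976: h=8, h2=7, slot 8 occupied -> index 4.
Insert 591: h=8, h2=2, slot 8 occupied -> index 10.
Insert 801: h=9, slot 9 empty -> index 9.
Insert 727: h=1, slot 1 empty -> index 1.
Insert 206: h=8, h2=7, slots 8,4 occupied -> index 0.
Insert 209: h=0, h2=10, slots 0,10,9,8 occupied -> index 7.
Table: [206, 727, _, _, 976, _, _, 209, 866, 801, 591]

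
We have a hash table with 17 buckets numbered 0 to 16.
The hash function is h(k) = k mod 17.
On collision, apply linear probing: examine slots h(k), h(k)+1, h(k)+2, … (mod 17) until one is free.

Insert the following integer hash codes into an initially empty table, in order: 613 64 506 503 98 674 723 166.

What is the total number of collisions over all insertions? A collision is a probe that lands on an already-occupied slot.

6

Insert 613: h=1, slot 1 empty => index 1.
Insert 64: h=13, slot 13 empty => index 13.
Insert 506: h=13, slot 13 occupied => index 14.
Insert 503: h=10, slot 10 empty => index 10.
Insert 98: h=13, slots 13,14 occupied => index 15.
Insert 674: h=11, slot 11 empty => index 11.
Insert 723: h=9, slot 9 empty => index 9.
Insert 166: h=13, slots 13,14,15 occupied => index 16.
Table: [—, 613, —, —, —, —, —, —, —, 723, 503, 674, —, 64, 506, 98, 166]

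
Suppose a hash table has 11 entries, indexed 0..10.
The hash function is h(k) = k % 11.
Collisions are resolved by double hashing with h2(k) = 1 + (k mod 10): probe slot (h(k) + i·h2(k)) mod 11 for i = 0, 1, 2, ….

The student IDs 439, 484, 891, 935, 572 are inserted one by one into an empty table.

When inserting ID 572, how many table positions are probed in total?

2

439: h=10 → slot 10
484: h=0 → slot 0
891: h=0, h2=2, probe 0,2 → slot 2
935: h=0, h2=6, probe 0,6 → slot 6
572: h=0, h2=3, probe 0,3 → slot 3
Table: [484, ∅, 891, 572, ∅, ∅, 935, ∅, ∅, ∅, 439]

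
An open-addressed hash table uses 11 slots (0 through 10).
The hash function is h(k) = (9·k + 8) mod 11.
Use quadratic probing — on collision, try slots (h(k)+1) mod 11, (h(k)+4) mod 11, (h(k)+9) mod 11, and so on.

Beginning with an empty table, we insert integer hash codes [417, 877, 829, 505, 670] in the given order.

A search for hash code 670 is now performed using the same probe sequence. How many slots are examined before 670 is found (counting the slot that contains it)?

417 hashes to 10; slot 10 is free => place at 10.
877 hashes to 3; slot 3 is free => place at 3.
829 hashes to 0; slot 0 is free => place at 0.
505 hashes to 10; 10,0,3 taken => place at 8.
670 hashes to 10; 10,0,3,8 taken => place at 4.
Table: [829, —, —, 877, 670, —, —, —, 505, —, 417]
Lookup 670: h=10, probe 10,0,3,8,4 → found at 4.

5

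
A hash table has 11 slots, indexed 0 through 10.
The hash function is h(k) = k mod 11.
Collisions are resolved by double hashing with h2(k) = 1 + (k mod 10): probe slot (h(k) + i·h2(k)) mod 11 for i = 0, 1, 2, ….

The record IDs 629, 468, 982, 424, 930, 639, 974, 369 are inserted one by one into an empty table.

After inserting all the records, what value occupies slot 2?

629

629: h=2 → slot 2
468: h=6 → slot 6
982: h=3 → slot 3
424: h=6, h2=5, probe 6,0 → slot 0
930: h=6, h2=1, probe 6,7 → slot 7
639: h=1 → slot 1
974: h=6, h2=5, probe 6,0,5 → slot 5
369: h=6, h2=10, probe 6,5,4 → slot 4
Table: [424, 639, 629, 982, 369, 974, 468, 930, -, -, -]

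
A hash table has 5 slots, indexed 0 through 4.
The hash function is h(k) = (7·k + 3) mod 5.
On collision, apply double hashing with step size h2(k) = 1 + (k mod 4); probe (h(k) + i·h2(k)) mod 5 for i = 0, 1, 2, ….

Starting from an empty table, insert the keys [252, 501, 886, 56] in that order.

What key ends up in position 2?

252

252 hashes to 2; slot 2 is free -> place at 2.
501 hashes to 0; slot 0 is free -> place at 0.
886 hashes to 0, h2=3; 0 taken -> place at 3.
56 hashes to 0, h2=1; 0 taken -> place at 1.
Table: [501, 56, 252, 886, ∅]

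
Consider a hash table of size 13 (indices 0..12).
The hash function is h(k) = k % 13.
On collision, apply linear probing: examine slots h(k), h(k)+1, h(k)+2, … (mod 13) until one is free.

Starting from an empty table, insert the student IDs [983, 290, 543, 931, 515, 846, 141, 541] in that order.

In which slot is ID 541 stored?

983: h=8 → slot 8
290: h=4 → slot 4
543: h=10 → slot 10
931: h=8, probe 8,9 → slot 9
515: h=8, probe 8,9,10,11 → slot 11
846: h=1 → slot 1
141: h=11, probe 11,12 → slot 12
541: h=8, probe 8,9,10,11,12,0 → slot 0
Table: [541, 846, _, _, 290, _, _, _, 983, 931, 543, 515, 141]

0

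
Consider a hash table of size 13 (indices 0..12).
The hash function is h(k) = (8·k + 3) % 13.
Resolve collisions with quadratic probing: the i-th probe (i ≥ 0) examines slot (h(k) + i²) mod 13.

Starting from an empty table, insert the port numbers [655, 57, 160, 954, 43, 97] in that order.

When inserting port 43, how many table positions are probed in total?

Insert 655: h=4, slot 4 empty => index 4.
Insert 57: h=4, slot 4 occupied => index 5.
Insert 160: h=9, slot 9 empty => index 9.
Insert 954: h=4, slots 4,5 occupied => index 8.
Insert 43: h=9, slot 9 occupied => index 10.
Insert 97: h=12, slot 12 empty => index 12.
Table: [—, —, —, —, 655, 57, —, —, 954, 160, 43, —, 97]

2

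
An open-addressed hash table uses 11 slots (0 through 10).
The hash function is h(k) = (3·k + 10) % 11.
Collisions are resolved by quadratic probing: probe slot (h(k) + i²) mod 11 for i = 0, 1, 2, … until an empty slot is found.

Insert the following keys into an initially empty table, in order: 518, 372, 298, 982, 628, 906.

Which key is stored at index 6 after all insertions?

518: h=2 => slot 2
372: h=4 => slot 4
298: h=2, probe 2,3 => slot 3
982: h=8 => slot 8
628: h=2, probe 2,3,6 => slot 6
906: h=0 => slot 0
Table: [906, ∅, 518, 298, 372, ∅, 628, ∅, 982, ∅, ∅]

628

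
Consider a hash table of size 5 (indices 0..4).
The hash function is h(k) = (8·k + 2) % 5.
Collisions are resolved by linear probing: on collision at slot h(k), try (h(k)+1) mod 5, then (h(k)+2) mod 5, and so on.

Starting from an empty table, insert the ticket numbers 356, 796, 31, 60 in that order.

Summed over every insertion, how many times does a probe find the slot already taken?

4

356 hashes to 0; slot 0 is free -> place at 0.
796 hashes to 0; 0 taken -> place at 1.
31 hashes to 0; 0,1 taken -> place at 2.
60 hashes to 2; 2 taken -> place at 3.
Table: [356, 796, 31, 60, -]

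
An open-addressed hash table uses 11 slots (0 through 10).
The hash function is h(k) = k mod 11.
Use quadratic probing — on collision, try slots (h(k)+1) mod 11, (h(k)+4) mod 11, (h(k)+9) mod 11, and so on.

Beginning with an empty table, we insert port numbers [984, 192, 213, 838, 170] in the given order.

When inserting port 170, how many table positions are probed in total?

984: h=5 => slot 5
192: h=5, probe 5,6 => slot 6
213: h=4 => slot 4
838: h=2 => slot 2
170: h=5, probe 5,6,9 => slot 9
Table: [—, —, 838, —, 213, 984, 192, —, —, 170, —]

3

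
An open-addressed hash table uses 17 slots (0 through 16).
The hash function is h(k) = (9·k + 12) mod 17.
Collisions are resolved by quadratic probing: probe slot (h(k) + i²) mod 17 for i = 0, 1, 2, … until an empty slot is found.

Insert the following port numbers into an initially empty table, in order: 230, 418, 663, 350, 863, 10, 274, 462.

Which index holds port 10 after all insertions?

4

230 hashes to 8; slot 8 is free -> place at 8.
418 hashes to 0; slot 0 is free -> place at 0.
663 hashes to 12; slot 12 is free -> place at 12.
350 hashes to 0; 0 taken -> place at 1.
863 hashes to 10; slot 10 is free -> place at 10.
10 hashes to 0; 0,1 taken -> place at 4.
274 hashes to 13; slot 13 is free -> place at 13.
462 hashes to 5; slot 5 is free -> place at 5.
Table: [418, 350, _, _, 10, 462, _, _, 230, _, 863, _, 663, 274, _, _, _]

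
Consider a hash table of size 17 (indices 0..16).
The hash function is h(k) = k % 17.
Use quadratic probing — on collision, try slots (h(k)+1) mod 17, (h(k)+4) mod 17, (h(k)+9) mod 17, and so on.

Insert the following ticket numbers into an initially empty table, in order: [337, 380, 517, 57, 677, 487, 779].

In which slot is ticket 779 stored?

Insert 337: h=14, slot 14 empty => index 14.
Insert 380: h=6, slot 6 empty => index 6.
Insert 517: h=7, slot 7 empty => index 7.
Insert 57: h=6, slots 6,7 occupied => index 10.
Insert 677: h=14, slot 14 occupied => index 15.
Insert 487: h=11, slot 11 empty => index 11.
Insert 779: h=14, slots 14,15 occupied => index 1.
Table: [-, 779, -, -, -, -, 380, 517, -, -, 57, 487, -, -, 337, 677, -]

1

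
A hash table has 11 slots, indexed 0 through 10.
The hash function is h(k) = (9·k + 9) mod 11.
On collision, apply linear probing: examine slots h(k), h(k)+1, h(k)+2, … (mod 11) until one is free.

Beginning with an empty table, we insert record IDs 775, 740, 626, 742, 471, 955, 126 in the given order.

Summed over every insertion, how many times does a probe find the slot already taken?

Insert 775: h=10, slot 10 empty → index 10.
Insert 740: h=3, slot 3 empty → index 3.
Insert 626: h=0, slot 0 empty → index 0.
Insert 742: h=10, slots 10,0 occupied → index 1.
Insert 471: h=2, slot 2 empty → index 2.
Insert 955: h=2, slots 2,3 occupied → index 4.
Insert 126: h=10, slots 10,0,1,2,3,4 occupied → index 5.
Table: [626, 742, 471, 740, 955, 126, ∅, ∅, ∅, ∅, 775]

10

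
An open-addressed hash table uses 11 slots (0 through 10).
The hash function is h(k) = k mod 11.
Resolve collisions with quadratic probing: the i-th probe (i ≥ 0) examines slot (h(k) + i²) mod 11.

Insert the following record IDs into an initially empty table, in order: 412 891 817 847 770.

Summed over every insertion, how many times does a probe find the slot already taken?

3

412 hashes to 5; slot 5 is free → place at 5.
891 hashes to 0; slot 0 is free → place at 0.
817 hashes to 3; slot 3 is free → place at 3.
847 hashes to 0; 0 taken → place at 1.
770 hashes to 0; 0,1 taken → place at 4.
Table: [891, 847, _, 817, 770, 412, _, _, _, _, _]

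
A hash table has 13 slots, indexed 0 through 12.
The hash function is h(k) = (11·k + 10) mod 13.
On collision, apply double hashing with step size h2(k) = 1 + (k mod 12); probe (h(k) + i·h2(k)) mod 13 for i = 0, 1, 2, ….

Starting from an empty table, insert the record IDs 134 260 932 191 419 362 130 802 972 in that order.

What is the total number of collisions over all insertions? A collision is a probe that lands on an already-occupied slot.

9

Insert 134: h=2, slot 2 empty -> index 2.
Insert 260: h=10, slot 10 empty -> index 10.
Insert 932: h=5, slot 5 empty -> index 5.
Insert 191: h=5, h2=12, slot 5 occupied -> index 4.
Insert 419: h=4, h2=12, slot 4 occupied -> index 3.
Insert 362: h=1, slot 1 empty -> index 1.
Insert 130: h=10, h2=11, slot 10 occupied -> index 8.
Insert 802: h=5, h2=11, slots 5,3,1 occupied -> index 12.
Insert 972: h=3, h2=1, slots 3,4,5 occupied -> index 6.
Table: [., 362, 134, 419, 191, 932, 972, ., 130, ., 260, ., 802]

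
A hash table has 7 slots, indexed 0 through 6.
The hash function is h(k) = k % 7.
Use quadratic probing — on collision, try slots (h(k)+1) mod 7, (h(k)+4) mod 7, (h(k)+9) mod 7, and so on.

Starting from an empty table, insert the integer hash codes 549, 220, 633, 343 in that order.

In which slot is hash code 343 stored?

Insert 549: h=3, slot 3 empty → index 3.
Insert 220: h=3, slot 3 occupied → index 4.
Insert 633: h=3, slots 3,4 occupied → index 0.
Insert 343: h=0, slot 0 occupied → index 1.
Table: [633, 343, -, 549, 220, -, -]

1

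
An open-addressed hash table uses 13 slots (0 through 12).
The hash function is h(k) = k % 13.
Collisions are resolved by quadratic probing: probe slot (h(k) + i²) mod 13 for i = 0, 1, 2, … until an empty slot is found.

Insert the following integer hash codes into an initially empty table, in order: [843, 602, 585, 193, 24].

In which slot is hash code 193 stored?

12

843 hashes to 11; slot 11 is free -> place at 11.
602 hashes to 4; slot 4 is free -> place at 4.
585 hashes to 0; slot 0 is free -> place at 0.
193 hashes to 11; 11 taken -> place at 12.
24 hashes to 11; 11,12 taken -> place at 2.
Table: [585, _, 24, _, 602, _, _, _, _, _, _, 843, 193]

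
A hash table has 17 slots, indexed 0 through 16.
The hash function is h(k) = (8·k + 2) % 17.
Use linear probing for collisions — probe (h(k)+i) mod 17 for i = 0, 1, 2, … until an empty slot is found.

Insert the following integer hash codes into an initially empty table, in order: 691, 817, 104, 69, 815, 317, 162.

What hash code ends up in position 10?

817

691: h=5 → slot 5
817: h=10 → slot 10
104: h=1 → slot 1
69: h=10, probe 10,11 → slot 11
815: h=11, probe 11,12 → slot 12
317: h=5, probe 5,6 → slot 6
162: h=6, probe 6,7 → slot 7
Table: [_, 104, _, _, _, 691, 317, 162, _, _, 817, 69, 815, _, _, _, _]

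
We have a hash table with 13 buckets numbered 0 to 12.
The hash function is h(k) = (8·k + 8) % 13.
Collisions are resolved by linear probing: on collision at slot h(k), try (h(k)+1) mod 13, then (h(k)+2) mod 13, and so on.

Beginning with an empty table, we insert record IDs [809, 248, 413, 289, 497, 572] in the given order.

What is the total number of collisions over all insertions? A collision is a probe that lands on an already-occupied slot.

4

809: h=6 → slot 6
248: h=3 → slot 3
413: h=10 → slot 10
289: h=6, probe 6,7 → slot 7
497: h=6, probe 6,7,8 → slot 8
572: h=8, probe 8,9 → slot 9
Table: [∅, ∅, ∅, 248, ∅, ∅, 809, 289, 497, 572, 413, ∅, ∅]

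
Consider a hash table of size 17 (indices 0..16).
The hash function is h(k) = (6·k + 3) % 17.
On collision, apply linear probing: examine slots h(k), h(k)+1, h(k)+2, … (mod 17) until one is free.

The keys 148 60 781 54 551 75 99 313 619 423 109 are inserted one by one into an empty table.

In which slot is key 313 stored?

148: h=7 → slot 7
60: h=6 → slot 6
781: h=14 → slot 14
54: h=4 → slot 4
551: h=11 → slot 11
75: h=11, probe 11,12 → slot 12
99: h=2 → slot 2
313: h=11, probe 11,12,13 → slot 13
619: h=11, probe 11,12,13,14,15 → slot 15
423: h=8 → slot 8
109: h=11, probe 11,12,13,14,15,16 → slot 16
Table: [-, -, 99, -, 54, -, 60, 148, 423, -, -, 551, 75, 313, 781, 619, 109]

13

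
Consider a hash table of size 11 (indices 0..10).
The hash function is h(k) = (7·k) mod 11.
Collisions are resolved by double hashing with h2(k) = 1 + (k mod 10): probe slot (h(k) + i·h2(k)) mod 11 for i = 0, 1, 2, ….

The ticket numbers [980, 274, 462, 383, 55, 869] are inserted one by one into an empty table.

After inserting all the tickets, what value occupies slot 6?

55

980: h=7 => slot 7
274: h=4 => slot 4
462: h=0 => slot 0
383: h=8 => slot 8
55: h=0, h2=6, probe 0,6 => slot 6
869: h=0, h2=10, probe 0,10 => slot 10
Table: [462, ∅, ∅, ∅, 274, ∅, 55, 980, 383, ∅, 869]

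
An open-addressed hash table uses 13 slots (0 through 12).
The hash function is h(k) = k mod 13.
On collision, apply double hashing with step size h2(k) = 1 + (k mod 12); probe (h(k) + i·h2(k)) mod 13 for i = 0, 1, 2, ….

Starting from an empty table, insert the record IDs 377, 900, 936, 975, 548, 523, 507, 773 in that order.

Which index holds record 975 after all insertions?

377 hashes to 0; slot 0 is free -> place at 0.
900 hashes to 3; slot 3 is free -> place at 3.
936 hashes to 0, h2=1; 0 taken -> place at 1.
975 hashes to 0, h2=4; 0 taken -> place at 4.
548 hashes to 2; slot 2 is free -> place at 2.
523 hashes to 3, h2=8; 3 taken -> place at 11.
507 hashes to 0, h2=4; 0,4 taken -> place at 8.
773 hashes to 6; slot 6 is free -> place at 6.
Table: [377, 936, 548, 900, 975, -, 773, -, 507, -, -, 523, -]

4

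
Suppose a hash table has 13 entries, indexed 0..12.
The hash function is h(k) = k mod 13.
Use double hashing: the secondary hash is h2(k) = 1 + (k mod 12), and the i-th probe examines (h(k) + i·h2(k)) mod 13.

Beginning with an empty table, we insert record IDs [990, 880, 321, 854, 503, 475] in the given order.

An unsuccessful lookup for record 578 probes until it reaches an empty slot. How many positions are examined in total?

Insert 990: h=2, slot 2 empty → index 2.
Insert 880: h=9, slot 9 empty → index 9.
Insert 321: h=9, h2=10, slot 9 occupied → index 6.
Insert 854: h=9, h2=3, slot 9 occupied → index 12.
Insert 503: h=9, h2=12, slot 9 occupied → index 8.
Insert 475: h=7, slot 7 empty → index 7.
Table: [—, —, 990, —, —, —, 321, 475, 503, 880, —, —, 854]
Lookup 578: h=6, h2=3, probe 6,9,12,2,5 → slot 5 empty, not found.

5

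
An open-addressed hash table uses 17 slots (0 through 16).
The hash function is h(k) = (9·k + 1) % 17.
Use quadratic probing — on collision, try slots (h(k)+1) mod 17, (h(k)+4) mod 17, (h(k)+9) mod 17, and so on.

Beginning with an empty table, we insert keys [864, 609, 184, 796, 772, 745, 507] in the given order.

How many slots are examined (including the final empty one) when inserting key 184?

3

864: h=8 -> slot 8
609: h=8, probe 8,9 -> slot 9
184: h=8, probe 8,9,12 -> slot 12
796: h=8, probe 8,9,12,0 -> slot 0
772: h=13 -> slot 13
745: h=8, probe 8,9,12,0,7 -> slot 7
507: h=8, probe 8,9,12,0,7,16 -> slot 16
Table: [796, -, -, -, -, -, -, 745, 864, 609, -, -, 184, 772, -, -, 507]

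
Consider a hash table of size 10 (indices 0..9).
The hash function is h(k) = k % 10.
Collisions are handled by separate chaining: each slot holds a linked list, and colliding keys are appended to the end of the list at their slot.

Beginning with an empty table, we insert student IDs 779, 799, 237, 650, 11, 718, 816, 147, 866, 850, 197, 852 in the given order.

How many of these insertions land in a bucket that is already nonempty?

779 → bucket 9
799 → bucket 9 (collision)
237 → bucket 7
650 → bucket 0
11 → bucket 1
718 → bucket 8
816 → bucket 6
147 → bucket 7 (collision)
866 → bucket 6 (collision)
850 → bucket 0 (collision)
197 → bucket 7 (collision)
852 → bucket 2
Final buckets:
0: 650 -> 850
1: 11
2: 852
3: -
4: -
5: -
6: 816 -> 866
7: 237 -> 147 -> 197
8: 718
9: 779 -> 799

5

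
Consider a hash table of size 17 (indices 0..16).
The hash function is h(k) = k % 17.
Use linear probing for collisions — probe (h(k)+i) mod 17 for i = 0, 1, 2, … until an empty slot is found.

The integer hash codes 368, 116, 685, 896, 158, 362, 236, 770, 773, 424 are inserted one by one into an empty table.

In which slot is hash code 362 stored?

7

368 hashes to 11; slot 11 is free => place at 11.
116 hashes to 14; slot 14 is free => place at 14.
685 hashes to 5; slot 5 is free => place at 5.
896 hashes to 12; slot 12 is free => place at 12.
158 hashes to 5; 5 taken => place at 6.
362 hashes to 5; 5,6 taken => place at 7.
236 hashes to 15; slot 15 is free => place at 15.
770 hashes to 5; 5,6,7 taken => place at 8.
773 hashes to 8; 8 taken => place at 9.
424 hashes to 16; slot 16 is free => place at 16.
Table: [—, —, —, —, —, 685, 158, 362, 770, 773, —, 368, 896, —, 116, 236, 424]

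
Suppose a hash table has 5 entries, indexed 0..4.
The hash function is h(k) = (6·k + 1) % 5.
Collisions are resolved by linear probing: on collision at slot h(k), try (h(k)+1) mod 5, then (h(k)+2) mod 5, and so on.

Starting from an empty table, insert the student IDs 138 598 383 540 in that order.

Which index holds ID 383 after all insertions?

Insert 138: h=4, slot 4 empty -> index 4.
Insert 598: h=4, slot 4 occupied -> index 0.
Insert 383: h=4, slots 4,0 occupied -> index 1.
Insert 540: h=1, slot 1 occupied -> index 2.
Table: [598, 383, 540, ., 138]

1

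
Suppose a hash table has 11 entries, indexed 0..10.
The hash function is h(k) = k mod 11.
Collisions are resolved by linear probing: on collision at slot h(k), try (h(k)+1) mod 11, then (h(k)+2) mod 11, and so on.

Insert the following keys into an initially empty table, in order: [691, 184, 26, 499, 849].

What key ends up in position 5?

499

691 hashes to 9; slot 9 is free -> place at 9.
184 hashes to 8; slot 8 is free -> place at 8.
26 hashes to 4; slot 4 is free -> place at 4.
499 hashes to 4; 4 taken -> place at 5.
849 hashes to 2; slot 2 is free -> place at 2.
Table: [-, -, 849, -, 26, 499, -, -, 184, 691, -]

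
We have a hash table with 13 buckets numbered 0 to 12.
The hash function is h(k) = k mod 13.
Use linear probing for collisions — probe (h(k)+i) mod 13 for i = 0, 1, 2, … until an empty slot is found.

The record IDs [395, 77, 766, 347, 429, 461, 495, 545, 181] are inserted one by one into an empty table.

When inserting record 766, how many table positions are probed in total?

Insert 395: h=5, slot 5 empty → index 5.
Insert 77: h=12, slot 12 empty → index 12.
Insert 766: h=12, slot 12 occupied → index 0.
Insert 347: h=9, slot 9 empty → index 9.
Insert 429: h=0, slot 0 occupied → index 1.
Insert 461: h=6, slot 6 empty → index 6.
Insert 495: h=1, slot 1 occupied → index 2.
Insert 545: h=12, slots 12,0,1,2 occupied → index 3.
Insert 181: h=12, slots 12,0,1,2,3 occupied → index 4.
Table: [766, 429, 495, 545, 181, 395, 461, ∅, ∅, 347, ∅, ∅, 77]

2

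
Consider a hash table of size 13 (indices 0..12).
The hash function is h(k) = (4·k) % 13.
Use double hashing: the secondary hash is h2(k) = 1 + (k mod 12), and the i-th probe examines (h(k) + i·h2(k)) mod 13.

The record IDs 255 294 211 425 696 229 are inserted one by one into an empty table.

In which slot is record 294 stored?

0

255 hashes to 6; slot 6 is free => place at 6.
294 hashes to 6, h2=7; 6 taken => place at 0.
211 hashes to 12; slot 12 is free => place at 12.
425 hashes to 10; slot 10 is free => place at 10.
696 hashes to 2; slot 2 is free => place at 2.
229 hashes to 6, h2=2; 6 taken => place at 8.
Table: [294, —, 696, —, —, —, 255, —, 229, —, 425, —, 211]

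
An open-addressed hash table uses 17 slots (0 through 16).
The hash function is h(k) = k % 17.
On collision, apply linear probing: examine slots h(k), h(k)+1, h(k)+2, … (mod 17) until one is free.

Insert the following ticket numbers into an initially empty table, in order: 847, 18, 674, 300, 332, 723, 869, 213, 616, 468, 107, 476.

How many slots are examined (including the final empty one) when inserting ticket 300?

847 hashes to 14; slot 14 is free -> place at 14.
18 hashes to 1; slot 1 is free -> place at 1.
674 hashes to 11; slot 11 is free -> place at 11.
300 hashes to 11; 11 taken -> place at 12.
332 hashes to 9; slot 9 is free -> place at 9.
723 hashes to 9; 9 taken -> place at 10.
869 hashes to 2; slot 2 is free -> place at 2.
213 hashes to 9; 9,10,11,12 taken -> place at 13.
616 hashes to 4; slot 4 is free -> place at 4.
468 hashes to 9; 9,10,11,12,13,14 taken -> place at 15.
107 hashes to 5; slot 5 is free -> place at 5.
476 hashes to 0; slot 0 is free -> place at 0.
Table: [476, 18, 869, ., 616, 107, ., ., ., 332, 723, 674, 300, 213, 847, 468, .]

2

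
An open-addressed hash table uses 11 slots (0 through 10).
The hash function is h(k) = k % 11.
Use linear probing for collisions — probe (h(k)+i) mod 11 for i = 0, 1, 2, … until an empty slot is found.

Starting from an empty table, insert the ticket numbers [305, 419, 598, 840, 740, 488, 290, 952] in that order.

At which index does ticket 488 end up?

305 hashes to 8; slot 8 is free -> place at 8.
419 hashes to 1; slot 1 is free -> place at 1.
598 hashes to 4; slot 4 is free -> place at 4.
840 hashes to 4; 4 taken -> place at 5.
740 hashes to 3; slot 3 is free -> place at 3.
488 hashes to 4; 4,5 taken -> place at 6.
290 hashes to 4; 4,5,6 taken -> place at 7.
952 hashes to 6; 6,7,8 taken -> place at 9.
Table: [_, 419, _, 740, 598, 840, 488, 290, 305, 952, _]

6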